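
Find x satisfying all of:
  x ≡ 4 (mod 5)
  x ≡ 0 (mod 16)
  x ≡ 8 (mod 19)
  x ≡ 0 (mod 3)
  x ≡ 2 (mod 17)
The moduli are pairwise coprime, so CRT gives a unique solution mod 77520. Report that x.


Product of moduli M = 5 · 16 · 19 · 3 · 17 = 77520.
Merge one congruence at a time:
  Start: x ≡ 4 (mod 5).
  Combine with x ≡ 0 (mod 16); new modulus lcm = 80.
    Write x = 4 + 5·t and substitute into x ≡ 0 (mod 16): 5·t ≡ 0 − 4 = -4 (mod 16).
    Reduce coefficients mod 16: 5·t ≡ 12 (mod 16).
    The inverse of 5 mod 16 is 13 (since 5·13 = 65 = 4·16 + 1), so t ≡ 13·12 = 156 ≡ 12 (mod 16).
    Then x = 4 + 5·12 = 64, valid modulo lcm(5, 16) = 80: x ≡ 64 (mod 80).
  Combine with x ≡ 8 (mod 19); new modulus lcm = 1520.
    Write x = 64 + 80·t and substitute into x ≡ 8 (mod 19): 80·t ≡ 8 − 64 = -56 (mod 19).
    Reduce coefficients mod 19: 4·t ≡ 1 (mod 19).
    The inverse of 4 mod 19 is 5 (since 4·5 = 20 = 1·19 + 1), so t ≡ 5·1 = 5 ≡ 5 (mod 19).
    Then x = 64 + 80·5 = 464, valid modulo lcm(80, 19) = 1520: x ≡ 464 (mod 1520).
  Combine with x ≡ 0 (mod 3); new modulus lcm = 4560.
    Write x = 464 + 1520·t and substitute into x ≡ 0 (mod 3): 1520·t ≡ 0 − 464 = -464 (mod 3).
    Reduce coefficients mod 3: 2·t ≡ 1 (mod 3).
    The inverse of 2 mod 3 is 2 (since 2·2 = 4 = 1·3 + 1), so t ≡ 2·1 = 2 ≡ 2 (mod 3).
    Then x = 464 + 1520·2 = 3504, valid modulo lcm(1520, 3) = 4560: x ≡ 3504 (mod 4560).
  Combine with x ≡ 2 (mod 17); new modulus lcm = 77520.
    Write x = 3504 + 4560·t and substitute into x ≡ 2 (mod 17): 4560·t ≡ 2 − 3504 = -3502 (mod 17).
    Reduce coefficients mod 17: 4·t ≡ 0 (mod 17).
    The inverse of 4 mod 17 is 13 (since 4·13 = 52 = 3·17 + 1), so t ≡ 13·0 = 0 ≡ 0 (mod 17).
    Then x = 3504 + 4560·0 = 3504, valid modulo lcm(4560, 17) = 77520: x ≡ 3504 (mod 77520).
Verify against each original: 3504 mod 5 = 4, 3504 mod 16 = 0, 3504 mod 19 = 8, 3504 mod 3 = 0, 3504 mod 17 = 2.

x ≡ 3504 (mod 77520).


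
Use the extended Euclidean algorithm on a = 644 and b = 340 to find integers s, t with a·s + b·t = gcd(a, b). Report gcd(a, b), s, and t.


Euclidean algorithm on (644, 340) — divide until remainder is 0:
  644 = 1 · 340 + 304
  340 = 1 · 304 + 36
  304 = 8 · 36 + 16
  36 = 2 · 16 + 4
  16 = 4 · 4 + 0
gcd(644, 340) = 4.
Track Bezout coefficients alongside the remainders: start with r₀ = 644 = a·1 + b·0 (s = 1, t = 0) and r₁ = 340 = a·0 + b·1 (s = 0, t = 1); each new remainder r_{k+1} = r_{k-1} − q_k·r_k inherits s_{k+1} = s_{k-1} − q_k·s_k, t_{k+1} = t_{k-1} − q_k·t_k, so r_k = a·s_k + b·t_k at every step:
  q = 1: r = 304, s = 1 − 1·0 = 1, t = 0 − 1·1 = -1  (check: 644·1 + 340·(-1) = 304)
  q = 1: r = 36, s = 0 − 1·1 = -1, t = 1 − 1·(-1) = 2  (check: 644·(-1) + 340·2 = 36)
  q = 8: r = 16, s = 1 − 8·(-1) = 9, t = -1 − 8·2 = -17  (check: 644·9 + 340·(-17) = 16)
  q = 2: r = 4, s = -1 − 2·9 = -19, t = 2 − 2·(-17) = 36  (check: 644·(-19) + 340·36 = 4)
The row with r = 4 (the gcd) gives the Bezout coefficients s = -19, t = 36.
Result: 644 · (-19) + 340 · (36) = 4.

gcd(644, 340) = 4; s = -19, t = 36 (check: 644·(-19) + 340·36 = 4).


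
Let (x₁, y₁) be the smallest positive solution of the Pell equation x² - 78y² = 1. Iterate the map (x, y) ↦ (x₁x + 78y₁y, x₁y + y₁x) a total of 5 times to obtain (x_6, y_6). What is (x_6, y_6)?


Step 1: Find the fundamental solution (x₁, y₁) of x² - 78y² = 1.
  Expand √78 as a continued fraction. a₀ = ⌊√78⌋ = 8; iterate m_{k+1} = d_k·a_k − m_k, d_{k+1} = (78 − m_{k+1}²)/d_k, a_{k+1} = ⌊(a₀ + m_{k+1})/d_{k+1}⌋ (starting m₀ = 0, d₀ = 1), with convergents p_k = a_k·p_{k-1} + p_{k-2}, q_k = a_k·q_{k-1} + q_{k-2} (p₋₁ = 1, q₋₁ = 0):
  k = 0: a₀ = 8; p₀/q₀ = 8/1; p₀² − 78·q₀² = 64 − 78 = -14.
  k = 1: m = 8, d = 14, a = ⌊(8 + 8)/14⌋ = 1; p/q = (1·8 + 1)/(1·1 + 0) = 9/1; p² − 78·q² = 81 − 78 = 3.
  k = 2: m = 6, d = 3, a = ⌊(8 + 6)/3⌋ = 4; p/q = (4·9 + 8)/(4·1 + 1) = 44/5; p² − 78·q² = 1936 − 1950 = -14.
  k = 3: m = 6, d = 14, a = ⌊(8 + 6)/14⌋ = 1; p/q = (1·44 + 9)/(1·5 + 1) = 53/6; p² − 78·q² = 2809 − 2808 = 1.
  The first convergent with p² − 78·q² = 1 gives the fundamental solution (x₁, y₁) = (53, 6).
Step 2: Apply the recurrence (x_{n+1}, y_{n+1}) = (x₁x_n + 78y₁y_n, x₁y_n + y₁x_n) repeatedly.
  From (x_1, y_1) = (53, 6): x_2 = 53·53 + 78·6·6 = 5617; y_2 = 53·6 + 6·53 = 636.
  From (x_2, y_2) = (5617, 636): x_3 = 53·5617 + 78·6·636 = 595349; y_3 = 53·636 + 6·5617 = 67410.
  From (x_3, y_3) = (595349, 67410): x_4 = 53·595349 + 78·6·67410 = 63101377; y_4 = 53·67410 + 6·595349 = 7144824.
  From (x_4, y_4) = (63101377, 7144824): x_5 = 53·63101377 + 78·6·7144824 = 6688150613; y_5 = 53·7144824 + 6·63101377 = 757283934.
  From (x_5, y_5) = (6688150613, 757283934): x_6 = 53·6688150613 + 78·6·757283934 = 708880863601; y_6 = 53·757283934 + 6·6688150613 = 80264952180.
Step 3: Verify x_6² - 78·y_6² = 502512078779699566687201 - 502512078779699566687200 = 1 (should be 1). ✓

(x_1, y_1) = (53, 6); (x_6, y_6) = (708880863601, 80264952180).


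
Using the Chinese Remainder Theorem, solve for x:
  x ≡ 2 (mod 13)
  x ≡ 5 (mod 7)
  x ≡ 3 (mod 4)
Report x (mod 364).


Moduli 13, 7, 4 are pairwise coprime; by CRT there is a unique solution modulo M = 13 · 7 · 4 = 364.
Solve pairwise, accumulating the modulus:
  Start with x ≡ 2 (mod 13).
  Combine with x ≡ 5 (mod 7): since gcd(13, 7) = 1, we get a unique residue mod 91.
    Write x = 2 + 13·t and substitute into x ≡ 5 (mod 7): 13·t ≡ 5 − 2 = 3 (mod 7).
    Reduce coefficients mod 7: 6·t ≡ 3 (mod 7).
    The inverse of 6 mod 7 is 6 (since 6·6 = 36 = 5·7 + 1), so t ≡ 6·3 = 18 ≡ 4 (mod 7).
    Then x = 2 + 13·4 = 54, valid modulo lcm(13, 7) = 91: x ≡ 54 (mod 91).
  Combine with x ≡ 3 (mod 4): since gcd(91, 4) = 1, we get a unique residue mod 364.
    Write x = 54 + 91·t and substitute into x ≡ 3 (mod 4): 91·t ≡ 3 − 54 = -51 (mod 4).
    Reduce coefficients mod 4: 3·t ≡ 1 (mod 4).
    The inverse of 3 mod 4 is 3 (since 3·3 = 9 = 2·4 + 1), so t ≡ 3·1 = 3 ≡ 3 (mod 4).
    Then x = 54 + 91·3 = 327, valid modulo lcm(91, 4) = 364: x ≡ 327 (mod 364).
Verify: 327 mod 13 = 2 ✓, 327 mod 7 = 5 ✓, 327 mod 4 = 3 ✓.

x ≡ 327 (mod 364).


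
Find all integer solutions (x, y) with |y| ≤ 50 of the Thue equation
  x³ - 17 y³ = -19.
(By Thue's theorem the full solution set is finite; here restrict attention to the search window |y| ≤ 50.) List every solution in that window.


The equation is x³ - 17y³ = -19. For fixed y, x³ = 17·y³ − 19, so a solution requires the RHS to be a perfect cube.
Strategy: iterate y from -50 to 50, compute RHS = 17·y³ − 19, and check whether it is a (positive or negative) perfect cube.
Check small values of y:
  y = 0: RHS = -19 is not a perfect cube.
  y = 1: RHS = -2 is not a perfect cube.
  y = -1: RHS = -36 is not a perfect cube.
  y = 2: RHS = 117 is not a perfect cube.
  y = -2: RHS = -155 is not a perfect cube.
  y = 3: RHS = 440 is not a perfect cube.
  y = -3: RHS = -478 is not a perfect cube.
Continuing the search up to |y| = 50 finds no solutions either.
No (x, y) in the scanned range satisfies the equation.

No integer solutions with |y| ≤ 50.


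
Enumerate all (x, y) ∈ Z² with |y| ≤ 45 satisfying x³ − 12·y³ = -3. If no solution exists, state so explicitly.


The equation is x³ - 12y³ = -3. For fixed y, x³ = 12·y³ − 3, so a solution requires the RHS to be a perfect cube.
Strategy: iterate y from -45 to 45, compute RHS = 12·y³ − 3, and check whether it is a (positive or negative) perfect cube.
Check small values of y:
  y = 0: RHS = -3 is not a perfect cube.
  y = 1: RHS = 9 is not a perfect cube.
  y = -1: RHS = -15 is not a perfect cube.
  y = 2: RHS = 93 is not a perfect cube.
  y = -2: RHS = -99 is not a perfect cube.
  y = 3: RHS = 321 is not a perfect cube.
  y = -3: RHS = -327 is not a perfect cube.
Continuing the search up to |y| = 45 finds no solutions either.
No (x, y) in the scanned range satisfies the equation.

No integer solutions with |y| ≤ 45.


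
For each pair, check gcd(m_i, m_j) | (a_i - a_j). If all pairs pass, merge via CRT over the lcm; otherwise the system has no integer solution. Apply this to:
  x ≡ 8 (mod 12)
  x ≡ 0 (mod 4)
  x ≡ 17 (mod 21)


Moduli 12, 4, 21 are not pairwise coprime, so CRT works modulo lcm(m_i) when all pairwise compatibility conditions hold.
Pairwise compatibility: gcd(m_i, m_j) must divide a_i - a_j for every pair.
Merge one congruence at a time:
  Start: x ≡ 8 (mod 12).
  Combine with x ≡ 0 (mod 4): gcd(12, 4) = 4; 0 - 8 = -8, which IS divisible by 4, so compatible.
    Write x = 8 + 12·t and substitute into x ≡ 0 (mod 4): 12·t ≡ 0 − 8 = -8 (mod 4).
    Divide the congruence (and modulus) by g = 4: 3·t ≡ -2 (mod 1).
    Modulo 1 every t works; take t = 0.
    Then x = 8 + 12·0 = 8, valid modulo lcm(12, 4) = 12: x ≡ 8 (mod 12).
  Combine with x ≡ 17 (mod 21): gcd(12, 21) = 3; 17 - 8 = 9, which IS divisible by 3, so compatible.
    Write x = 8 + 12·t and substitute into x ≡ 17 (mod 21): 12·t ≡ 17 − 8 = 9 (mod 21).
    Divide the congruence (and modulus) by g = 3: 4·t ≡ 3 (mod 7).
    The inverse of 4 mod 7 is 2 (since 4·2 = 8 = 1·7 + 1), so t ≡ 2·3 = 6 ≡ 6 (mod 7).
    Then x = 8 + 12·6 = 80, valid modulo lcm(12, 21) = 84: x ≡ 80 (mod 84).
Verify: 80 mod 12 = 8, 80 mod 4 = 0, 80 mod 21 = 17.

x ≡ 80 (mod 84).


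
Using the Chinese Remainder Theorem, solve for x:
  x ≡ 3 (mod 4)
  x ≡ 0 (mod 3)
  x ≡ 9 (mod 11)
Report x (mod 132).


Moduli 4, 3, 11 are pairwise coprime; by CRT there is a unique solution modulo M = 4 · 3 · 11 = 132.
Solve pairwise, accumulating the modulus:
  Start with x ≡ 3 (mod 4).
  Combine with x ≡ 0 (mod 3): since gcd(4, 3) = 1, we get a unique residue mod 12.
    Write x = 3 + 4·t and substitute into x ≡ 0 (mod 3): 4·t ≡ 0 − 3 = -3 (mod 3).
    Reduce coefficients mod 3: 1·t ≡ 0 (mod 3).
    So t ≡ 0 (mod 3).
    Then x = 3 + 4·0 = 3, valid modulo lcm(4, 3) = 12: x ≡ 3 (mod 12).
  Combine with x ≡ 9 (mod 11): since gcd(12, 11) = 1, we get a unique residue mod 132.
    Write x = 3 + 12·t and substitute into x ≡ 9 (mod 11): 12·t ≡ 9 − 3 = 6 (mod 11).
    Reduce coefficients mod 11: 1·t ≡ 6 (mod 11).
    So t ≡ 6 (mod 11).
    Then x = 3 + 12·6 = 75, valid modulo lcm(12, 11) = 132: x ≡ 75 (mod 132).
Verify: 75 mod 4 = 3 ✓, 75 mod 3 = 0 ✓, 75 mod 11 = 9 ✓.

x ≡ 75 (mod 132).


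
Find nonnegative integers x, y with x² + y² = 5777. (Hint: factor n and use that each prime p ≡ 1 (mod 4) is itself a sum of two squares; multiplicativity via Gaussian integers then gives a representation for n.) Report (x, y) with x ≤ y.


Step 1: Factor n = 5777 = 53 · 109.
Step 2: Check the mod-4 condition on each prime factor: 53 ≡ 1 (mod 4), exponent 1; 109 ≡ 1 (mod 4), exponent 1.
All primes ≡ 3 (mod 4) appear to even exponent (or don't appear), so by the two-squares theorem n IS expressible as a sum of two squares.
Step 3: Build a representation. Here n = 53 · 109 is a product of primes ≡ 1 (mod 4). Each prime p ≡ 1 (mod 4) is itself a sum of two squares; find a² by testing p − a² for a perfect square:
  53: 53 − 1² = 52, 53 − 2² = 49 = 7² ⇒ 53 = 2² + 7².
  109: 109 − 1² = 108, 109 − 2² = 105, 109 − 3² = 100 = 10² ⇒ 109 = 3² + 10².
  Combine using the Brahmagupta–Fibonacci identity (a² + b²)(c² + d²) = (ac − bd)² + (ad + bc)² = (ac + bd)² + (ad − bc)²:
  53 · 109 = 5777: from (2² + 7²)(3² + 10²), take (2·3 − 7·10, 2·10 + 7·3) = (6 − 70, 20 + 21) = (-64, 41); dropping signs (only squares matter) gives (64, 41); check 64² + 41² = 4096 + 1681 = 5777 ✓.
Step 4: Order so x ≤ y and verify: 41² + 64² = 1681 + 4096 = 5777 = n. ✓

n = 5777 = 41² + 64² (one valid representation with x ≤ y).


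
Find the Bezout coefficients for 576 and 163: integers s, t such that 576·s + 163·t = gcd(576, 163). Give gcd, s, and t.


Euclidean algorithm on (576, 163) — divide until remainder is 0:
  576 = 3 · 163 + 87
  163 = 1 · 87 + 76
  87 = 1 · 76 + 11
  76 = 6 · 11 + 10
  11 = 1 · 10 + 1
  10 = 10 · 1 + 0
gcd(576, 163) = 1.
Track Bezout coefficients alongside the remainders: start with r₀ = 576 = a·1 + b·0 (s = 1, t = 0) and r₁ = 163 = a·0 + b·1 (s = 0, t = 1); each new remainder r_{k+1} = r_{k-1} − q_k·r_k inherits s_{k+1} = s_{k-1} − q_k·s_k, t_{k+1} = t_{k-1} − q_k·t_k, so r_k = a·s_k + b·t_k at every step:
  q = 3: r = 87, s = 1 − 3·0 = 1, t = 0 − 3·1 = -3  (check: 576·1 + 163·(-3) = 87)
  q = 1: r = 76, s = 0 − 1·1 = -1, t = 1 − 1·(-3) = 4  (check: 576·(-1) + 163·4 = 76)
  q = 1: r = 11, s = 1 − 1·(-1) = 2, t = -3 − 1·4 = -7  (check: 576·2 + 163·(-7) = 11)
  q = 6: r = 10, s = -1 − 6·2 = -13, t = 4 − 6·(-7) = 46  (check: 576·(-13) + 163·46 = 10)
  q = 1: r = 1, s = 2 − 1·(-13) = 15, t = -7 − 1·46 = -53  (check: 576·15 + 163·(-53) = 1)
The row with r = 1 (the gcd) gives the Bezout coefficients s = 15, t = -53.
Result: 576 · (15) + 163 · (-53) = 1.

gcd(576, 163) = 1; s = 15, t = -53 (check: 576·15 + 163·(-53) = 1).


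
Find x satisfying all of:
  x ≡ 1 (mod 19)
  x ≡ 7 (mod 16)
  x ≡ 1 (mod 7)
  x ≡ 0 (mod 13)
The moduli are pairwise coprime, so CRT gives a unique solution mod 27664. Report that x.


Product of moduli M = 19 · 16 · 7 · 13 = 27664.
Merge one congruence at a time:
  Start: x ≡ 1 (mod 19).
  Combine with x ≡ 7 (mod 16); new modulus lcm = 304.
    Write x = 1 + 19·t and substitute into x ≡ 7 (mod 16): 19·t ≡ 7 − 1 = 6 (mod 16).
    Reduce coefficients mod 16: 3·t ≡ 6 (mod 16).
    The inverse of 3 mod 16 is 11 (since 3·11 = 33 = 2·16 + 1), so t ≡ 11·6 = 66 ≡ 2 (mod 16).
    Then x = 1 + 19·2 = 39, valid modulo lcm(19, 16) = 304: x ≡ 39 (mod 304).
  Combine with x ≡ 1 (mod 7); new modulus lcm = 2128.
    Write x = 39 + 304·t and substitute into x ≡ 1 (mod 7): 304·t ≡ 1 − 39 = -38 (mod 7).
    Reduce coefficients mod 7: 3·t ≡ 4 (mod 7).
    The inverse of 3 mod 7 is 5 (since 3·5 = 15 = 2·7 + 1), so t ≡ 5·4 = 20 ≡ 6 (mod 7).
    Then x = 39 + 304·6 = 1863, valid modulo lcm(304, 7) = 2128: x ≡ 1863 (mod 2128).
  Combine with x ≡ 0 (mod 13); new modulus lcm = 27664.
    Write x = 1863 + 2128·t and substitute into x ≡ 0 (mod 13): 2128·t ≡ 0 − 1863 = -1863 (mod 13).
    Reduce coefficients mod 13: 9·t ≡ 9 (mod 13).
    The inverse of 9 mod 13 is 3 (since 9·3 = 27 = 2·13 + 1), so t ≡ 3·9 = 27 ≡ 1 (mod 13).
    Then x = 1863 + 2128·1 = 3991, valid modulo lcm(2128, 13) = 27664: x ≡ 3991 (mod 27664).
Verify against each original: 3991 mod 19 = 1, 3991 mod 16 = 7, 3991 mod 7 = 1, 3991 mod 13 = 0.

x ≡ 3991 (mod 27664).


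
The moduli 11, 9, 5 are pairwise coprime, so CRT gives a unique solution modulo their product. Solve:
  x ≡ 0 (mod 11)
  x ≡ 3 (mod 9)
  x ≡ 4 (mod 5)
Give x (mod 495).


Moduli 11, 9, 5 are pairwise coprime; by CRT there is a unique solution modulo M = 11 · 9 · 5 = 495.
Solve pairwise, accumulating the modulus:
  Start with x ≡ 0 (mod 11).
  Combine with x ≡ 3 (mod 9): since gcd(11, 9) = 1, we get a unique residue mod 99.
    Write x = 0 + 11·t and substitute into x ≡ 3 (mod 9): 11·t ≡ 3 − 0 = 3 (mod 9).
    Reduce coefficients mod 9: 2·t ≡ 3 (mod 9).
    The inverse of 2 mod 9 is 5 (since 2·5 = 10 = 1·9 + 1), so t ≡ 5·3 = 15 ≡ 6 (mod 9).
    Then x = 0 + 11·6 = 66, valid modulo lcm(11, 9) = 99: x ≡ 66 (mod 99).
  Combine with x ≡ 4 (mod 5): since gcd(99, 5) = 1, we get a unique residue mod 495.
    Write x = 66 + 99·t and substitute into x ≡ 4 (mod 5): 99·t ≡ 4 − 66 = -62 (mod 5).
    Reduce coefficients mod 5: 4·t ≡ 3 (mod 5).
    The inverse of 4 mod 5 is 4 (since 4·4 = 16 = 3·5 + 1), so t ≡ 4·3 = 12 ≡ 2 (mod 5).
    Then x = 66 + 99·2 = 264, valid modulo lcm(99, 5) = 495: x ≡ 264 (mod 495).
Verify: 264 mod 11 = 0 ✓, 264 mod 9 = 3 ✓, 264 mod 5 = 4 ✓.

x ≡ 264 (mod 495).


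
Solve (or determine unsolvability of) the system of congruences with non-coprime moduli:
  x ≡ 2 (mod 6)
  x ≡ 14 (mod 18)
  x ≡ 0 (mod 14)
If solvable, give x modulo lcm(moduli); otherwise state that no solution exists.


Moduli 6, 18, 14 are not pairwise coprime, so CRT works modulo lcm(m_i) when all pairwise compatibility conditions hold.
Pairwise compatibility: gcd(m_i, m_j) must divide a_i - a_j for every pair.
Merge one congruence at a time:
  Start: x ≡ 2 (mod 6).
  Combine with x ≡ 14 (mod 18): gcd(6, 18) = 6; 14 - 2 = 12, which IS divisible by 6, so compatible.
    Write x = 2 + 6·t and substitute into x ≡ 14 (mod 18): 6·t ≡ 14 − 2 = 12 (mod 18).
    Divide the congruence (and modulus) by g = 6: 1·t ≡ 2 (mod 3).
    So t ≡ 2 (mod 3).
    Then x = 2 + 6·2 = 14, valid modulo lcm(6, 18) = 18: x ≡ 14 (mod 18).
  Combine with x ≡ 0 (mod 14): gcd(18, 14) = 2; 0 - 14 = -14, which IS divisible by 2, so compatible.
    Write x = 14 + 18·t and substitute into x ≡ 0 (mod 14): 18·t ≡ 0 − 14 = -14 (mod 14).
    Divide the congruence (and modulus) by g = 2: 9·t ≡ -7 (mod 7).
    Reduce coefficients mod 7: 2·t ≡ 0 (mod 7).
    The inverse of 2 mod 7 is 4 (since 2·4 = 8 = 1·7 + 1), so t ≡ 4·0 = 0 ≡ 0 (mod 7).
    Then x = 14 + 18·0 = 14, valid modulo lcm(18, 14) = 126: x ≡ 14 (mod 126).
Verify: 14 mod 6 = 2, 14 mod 18 = 14, 14 mod 14 = 0.

x ≡ 14 (mod 126).


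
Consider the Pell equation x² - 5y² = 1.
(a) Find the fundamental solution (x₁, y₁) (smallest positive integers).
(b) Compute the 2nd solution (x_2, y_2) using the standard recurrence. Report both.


Step 1: Find the fundamental solution (x₁, y₁) of x² - 5y² = 1.
  Expand √5 as a continued fraction. a₀ = ⌊√5⌋ = 2; iterate m_{k+1} = d_k·a_k − m_k, d_{k+1} = (5 − m_{k+1}²)/d_k, a_{k+1} = ⌊(a₀ + m_{k+1})/d_{k+1}⌋ (starting m₀ = 0, d₀ = 1), with convergents p_k = a_k·p_{k-1} + p_{k-2}, q_k = a_k·q_{k-1} + q_{k-2} (p₋₁ = 1, q₋₁ = 0):
  k = 0: a₀ = 2; p₀/q₀ = 2/1; p₀² − 5·q₀² = 4 − 5 = -1.
  k = 1: m = 2, d = 1, a = ⌊(2 + 2)/1⌋ = 4; p/q = (4·2 + 1)/(4·1 + 0) = 9/4; p² − 5·q² = 81 − 80 = 1.
  The first convergent with p² − 5·q² = 1 gives the fundamental solution (x₁, y₁) = (9, 4).
Step 2: Apply the recurrence (x_{n+1}, y_{n+1}) = (x₁x_n + 5y₁y_n, x₁y_n + y₁x_n) repeatedly.
  From (x_1, y_1) = (9, 4): x_2 = 9·9 + 5·4·4 = 161; y_2 = 9·4 + 4·9 = 72.
Step 3: Verify x_2² - 5·y_2² = 25921 - 25920 = 1 (should be 1). ✓

(x_1, y_1) = (9, 4); (x_2, y_2) = (161, 72).


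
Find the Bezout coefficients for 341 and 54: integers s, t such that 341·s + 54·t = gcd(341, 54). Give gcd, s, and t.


Euclidean algorithm on (341, 54) — divide until remainder is 0:
  341 = 6 · 54 + 17
  54 = 3 · 17 + 3
  17 = 5 · 3 + 2
  3 = 1 · 2 + 1
  2 = 2 · 1 + 0
gcd(341, 54) = 1.
Track Bezout coefficients alongside the remainders: start with r₀ = 341 = a·1 + b·0 (s = 1, t = 0) and r₁ = 54 = a·0 + b·1 (s = 0, t = 1); each new remainder r_{k+1} = r_{k-1} − q_k·r_k inherits s_{k+1} = s_{k-1} − q_k·s_k, t_{k+1} = t_{k-1} − q_k·t_k, so r_k = a·s_k + b·t_k at every step:
  q = 6: r = 17, s = 1 − 6·0 = 1, t = 0 − 6·1 = -6  (check: 341·1 + 54·(-6) = 17)
  q = 3: r = 3, s = 0 − 3·1 = -3, t = 1 − 3·(-6) = 19  (check: 341·(-3) + 54·19 = 3)
  q = 5: r = 2, s = 1 − 5·(-3) = 16, t = -6 − 5·19 = -101  (check: 341·16 + 54·(-101) = 2)
  q = 1: r = 1, s = -3 − 1·16 = -19, t = 19 − 1·(-101) = 120  (check: 341·(-19) + 54·120 = 1)
The row with r = 1 (the gcd) gives the Bezout coefficients s = -19, t = 120.
Result: 341 · (-19) + 54 · (120) = 1.

gcd(341, 54) = 1; s = -19, t = 120 (check: 341·(-19) + 54·120 = 1).


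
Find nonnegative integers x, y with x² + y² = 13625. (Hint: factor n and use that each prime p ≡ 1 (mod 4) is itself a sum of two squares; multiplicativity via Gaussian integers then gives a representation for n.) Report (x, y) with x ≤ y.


Step 1: Factor n = 13625 = 5^3 · 109.
Step 2: Check the mod-4 condition on each prime factor: 5 ≡ 1 (mod 4), exponent 3; 109 ≡ 1 (mod 4), exponent 1.
All primes ≡ 3 (mod 4) appear to even exponent (or don't appear), so by the two-squares theorem n IS expressible as a sum of two squares.
Step 3: Build a representation. Group n = k² · m with k = 5 and m = 5 · 109 = 545 (a product of primes ≡ 1 (mod 4)); a representation of m scales to one of n via (k·x)² + (k·y)² = k²(x² + y²). Each prime p ≡ 1 (mod 4) is itself a sum of two squares; find a² by testing p − a² for a perfect square:
  5: 5 − 1² = 4 = 2² ⇒ 5 = 1² + 2².
  109: 109 − 1² = 108, 109 − 2² = 105, 109 − 3² = 100 = 10² ⇒ 109 = 3² + 10².
  Combine using the Brahmagupta–Fibonacci identity (a² + b²)(c² + d²) = (ac − bd)² + (ad + bc)² = (ac + bd)² + (ad − bc)²:
  5 · 109 = 545: from (1² + 2²)(3² + 10²), take (1·3 − 2·10, 1·10 + 2·3) = (3 − 20, 10 + 6) = (-17, 16); dropping signs (only squares matter) gives (17, 16); check 17² + 16² = 289 + 256 = 545 ✓.
  Scale by k = 5: (5·17, 5·16) = (85, 80).
Step 4: Order so x ≤ y and verify: 80² + 85² = 6400 + 7225 = 13625 = n. ✓

n = 13625 = 80² + 85² (one valid representation with x ≤ y).


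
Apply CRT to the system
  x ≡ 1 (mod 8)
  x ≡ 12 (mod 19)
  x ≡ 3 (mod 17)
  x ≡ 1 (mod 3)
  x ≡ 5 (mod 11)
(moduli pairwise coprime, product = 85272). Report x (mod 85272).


Product of moduli M = 8 · 19 · 17 · 3 · 11 = 85272.
Merge one congruence at a time:
  Start: x ≡ 1 (mod 8).
  Combine with x ≡ 12 (mod 19); new modulus lcm = 152.
    Write x = 1 + 8·t and substitute into x ≡ 12 (mod 19): 8·t ≡ 12 − 1 = 11 (mod 19).
    The inverse of 8 mod 19 is 12 (since 8·12 = 96 = 5·19 + 1), so t ≡ 12·11 = 132 ≡ 18 (mod 19).
    Then x = 1 + 8·18 = 145, valid modulo lcm(8, 19) = 152: x ≡ 145 (mod 152).
  Combine with x ≡ 3 (mod 17); new modulus lcm = 2584.
    Write x = 145 + 152·t and substitute into x ≡ 3 (mod 17): 152·t ≡ 3 − 145 = -142 (mod 17).
    Reduce coefficients mod 17: 16·t ≡ 11 (mod 17).
    The inverse of 16 mod 17 is 16 (since 16·16 = 256 = 15·17 + 1), so t ≡ 16·11 = 176 ≡ 6 (mod 17).
    Then x = 145 + 152·6 = 1057, valid modulo lcm(152, 17) = 2584: x ≡ 1057 (mod 2584).
  Combine with x ≡ 1 (mod 3); new modulus lcm = 7752.
    Write x = 1057 + 2584·t and substitute into x ≡ 1 (mod 3): 2584·t ≡ 1 − 1057 = -1056 (mod 3).
    Reduce coefficients mod 3: 1·t ≡ 0 (mod 3).
    So t ≡ 0 (mod 3).
    Then x = 1057 + 2584·0 = 1057, valid modulo lcm(2584, 3) = 7752: x ≡ 1057 (mod 7752).
  Combine with x ≡ 5 (mod 11); new modulus lcm = 85272.
    Write x = 1057 + 7752·t and substitute into x ≡ 5 (mod 11): 7752·t ≡ 5 − 1057 = -1052 (mod 11).
    Reduce coefficients mod 11: 8·t ≡ 4 (mod 11).
    The inverse of 8 mod 11 is 7 (since 8·7 = 56 = 5·11 + 1), so t ≡ 7·4 = 28 ≡ 6 (mod 11).
    Then x = 1057 + 7752·6 = 47569, valid modulo lcm(7752, 11) = 85272: x ≡ 47569 (mod 85272).
Verify against each original: 47569 mod 8 = 1, 47569 mod 19 = 12, 47569 mod 17 = 3, 47569 mod 3 = 1, 47569 mod 11 = 5.

x ≡ 47569 (mod 85272).


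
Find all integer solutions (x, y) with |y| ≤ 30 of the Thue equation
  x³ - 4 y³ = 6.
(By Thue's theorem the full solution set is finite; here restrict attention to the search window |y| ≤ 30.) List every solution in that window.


The equation is x³ - 4y³ = 6. For fixed y, x³ = 4·y³ + 6, so a solution requires the RHS to be a perfect cube.
Strategy: iterate y from -30 to 30, compute RHS = 4·y³ + 6, and check whether it is a (positive or negative) perfect cube.
Check small values of y:
  y = 0: RHS = 6 is not a perfect cube.
  y = 1: RHS = 10 is not a perfect cube.
  y = -1: RHS = 2 is not a perfect cube.
  y = 2: RHS = 38 is not a perfect cube.
  y = -2: RHS = -26 is not a perfect cube.
  y = 3: RHS = 114 is not a perfect cube.
  y = -3: RHS = -102 is not a perfect cube.
Continuing the search up to |y| = 30 finds no solutions either.
No (x, y) in the scanned range satisfies the equation.

No integer solutions with |y| ≤ 30.


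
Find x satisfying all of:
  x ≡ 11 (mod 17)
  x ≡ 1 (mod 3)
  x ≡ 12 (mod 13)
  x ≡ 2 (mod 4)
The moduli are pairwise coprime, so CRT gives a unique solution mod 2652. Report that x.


Product of moduli M = 17 · 3 · 13 · 4 = 2652.
Merge one congruence at a time:
  Start: x ≡ 11 (mod 17).
  Combine with x ≡ 1 (mod 3); new modulus lcm = 51.
    Write x = 11 + 17·t and substitute into x ≡ 1 (mod 3): 17·t ≡ 1 − 11 = -10 (mod 3).
    Reduce coefficients mod 3: 2·t ≡ 2 (mod 3).
    The inverse of 2 mod 3 is 2 (since 2·2 = 4 = 1·3 + 1), so t ≡ 2·2 = 4 ≡ 1 (mod 3).
    Then x = 11 + 17·1 = 28, valid modulo lcm(17, 3) = 51: x ≡ 28 (mod 51).
  Combine with x ≡ 12 (mod 13); new modulus lcm = 663.
    Write x = 28 + 51·t and substitute into x ≡ 12 (mod 13): 51·t ≡ 12 − 28 = -16 (mod 13).
    Reduce coefficients mod 13: 12·t ≡ 10 (mod 13).
    The inverse of 12 mod 13 is 12 (since 12·12 = 144 = 11·13 + 1), so t ≡ 12·10 = 120 ≡ 3 (mod 13).
    Then x = 28 + 51·3 = 181, valid modulo lcm(51, 13) = 663: x ≡ 181 (mod 663).
  Combine with x ≡ 2 (mod 4); new modulus lcm = 2652.
    Write x = 181 + 663·t and substitute into x ≡ 2 (mod 4): 663·t ≡ 2 − 181 = -179 (mod 4).
    Reduce coefficients mod 4: 3·t ≡ 1 (mod 4).
    The inverse of 3 mod 4 is 3 (since 3·3 = 9 = 2·4 + 1), so t ≡ 3·1 = 3 ≡ 3 (mod 4).
    Then x = 181 + 663·3 = 2170, valid modulo lcm(663, 4) = 2652: x ≡ 2170 (mod 2652).
Verify against each original: 2170 mod 17 = 11, 2170 mod 3 = 1, 2170 mod 13 = 12, 2170 mod 4 = 2.

x ≡ 2170 (mod 2652).


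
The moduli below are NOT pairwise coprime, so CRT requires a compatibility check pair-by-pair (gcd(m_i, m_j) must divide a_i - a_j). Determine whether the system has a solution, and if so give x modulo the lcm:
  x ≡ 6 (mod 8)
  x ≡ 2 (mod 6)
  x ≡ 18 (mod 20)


Moduli 8, 6, 20 are not pairwise coprime, so CRT works modulo lcm(m_i) when all pairwise compatibility conditions hold.
Pairwise compatibility: gcd(m_i, m_j) must divide a_i - a_j for every pair.
Merge one congruence at a time:
  Start: x ≡ 6 (mod 8).
  Combine with x ≡ 2 (mod 6): gcd(8, 6) = 2; 2 - 6 = -4, which IS divisible by 2, so compatible.
    Write x = 6 + 8·t and substitute into x ≡ 2 (mod 6): 8·t ≡ 2 − 6 = -4 (mod 6).
    Divide the congruence (and modulus) by g = 2: 4·t ≡ -2 (mod 3).
    Reduce coefficients mod 3: 1·t ≡ 1 (mod 3).
    So t ≡ 1 (mod 3).
    Then x = 6 + 8·1 = 14, valid modulo lcm(8, 6) = 24: x ≡ 14 (mod 24).
  Combine with x ≡ 18 (mod 20): gcd(24, 20) = 4; 18 - 14 = 4, which IS divisible by 4, so compatible.
    Write x = 14 + 24·t and substitute into x ≡ 18 (mod 20): 24·t ≡ 18 − 14 = 4 (mod 20).
    Divide the congruence (and modulus) by g = 4: 6·t ≡ 1 (mod 5).
    Reduce coefficients mod 5: 1·t ≡ 1 (mod 5).
    So t ≡ 1 (mod 5).
    Then x = 14 + 24·1 = 38, valid modulo lcm(24, 20) = 120: x ≡ 38 (mod 120).
Verify: 38 mod 8 = 6, 38 mod 6 = 2, 38 mod 20 = 18.

x ≡ 38 (mod 120).


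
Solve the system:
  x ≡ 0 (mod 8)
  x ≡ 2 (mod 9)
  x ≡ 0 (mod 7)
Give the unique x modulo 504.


Moduli 8, 9, 7 are pairwise coprime; by CRT there is a unique solution modulo M = 8 · 9 · 7 = 504.
Solve pairwise, accumulating the modulus:
  Start with x ≡ 0 (mod 8).
  Combine with x ≡ 2 (mod 9): since gcd(8, 9) = 1, we get a unique residue mod 72.
    Write x = 0 + 8·t and substitute into x ≡ 2 (mod 9): 8·t ≡ 2 − 0 = 2 (mod 9).
    The inverse of 8 mod 9 is 8 (since 8·8 = 64 = 7·9 + 1), so t ≡ 8·2 = 16 ≡ 7 (mod 9).
    Then x = 0 + 8·7 = 56, valid modulo lcm(8, 9) = 72: x ≡ 56 (mod 72).
  Combine with x ≡ 0 (mod 7): since gcd(72, 7) = 1, we get a unique residue mod 504.
    Write x = 56 + 72·t and substitute into x ≡ 0 (mod 7): 72·t ≡ 0 − 56 = -56 (mod 7).
    Reduce coefficients mod 7: 2·t ≡ 0 (mod 7).
    The inverse of 2 mod 7 is 4 (since 2·4 = 8 = 1·7 + 1), so t ≡ 4·0 = 0 ≡ 0 (mod 7).
    Then x = 56 + 72·0 = 56, valid modulo lcm(72, 7) = 504: x ≡ 56 (mod 504).
Verify: 56 mod 8 = 0 ✓, 56 mod 9 = 2 ✓, 56 mod 7 = 0 ✓.

x ≡ 56 (mod 504).


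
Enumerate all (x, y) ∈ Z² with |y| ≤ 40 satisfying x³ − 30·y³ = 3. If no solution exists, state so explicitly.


The equation is x³ - 30y³ = 3. For fixed y, x³ = 30·y³ + 3, so a solution requires the RHS to be a perfect cube.
Strategy: iterate y from -40 to 40, compute RHS = 30·y³ + 3, and check whether it is a (positive or negative) perfect cube.
Check small values of y:
  y = 0: RHS = 3 is not a perfect cube.
  y = 1: RHS = 33 is not a perfect cube.
  y = -1: RHS = -27 = (-3)³ ⇒ x = -3 works.
  y = 2: RHS = 243 is not a perfect cube.
  y = -2: RHS = -237 is not a perfect cube.
  y = 3: RHS = 813 is not a perfect cube.
  y = -3: RHS = -807 is not a perfect cube.
Continuing the search up to |y| = 40 finds no further solutions beyond those listed.
Collected solutions: (-3, -1).

Solutions (with |y| ≤ 40): (-3, -1).


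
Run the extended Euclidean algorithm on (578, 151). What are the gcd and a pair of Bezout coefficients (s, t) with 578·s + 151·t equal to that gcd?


Euclidean algorithm on (578, 151) — divide until remainder is 0:
  578 = 3 · 151 + 125
  151 = 1 · 125 + 26
  125 = 4 · 26 + 21
  26 = 1 · 21 + 5
  21 = 4 · 5 + 1
  5 = 5 · 1 + 0
gcd(578, 151) = 1.
Track Bezout coefficients alongside the remainders: start with r₀ = 578 = a·1 + b·0 (s = 1, t = 0) and r₁ = 151 = a·0 + b·1 (s = 0, t = 1); each new remainder r_{k+1} = r_{k-1} − q_k·r_k inherits s_{k+1} = s_{k-1} − q_k·s_k, t_{k+1} = t_{k-1} − q_k·t_k, so r_k = a·s_k + b·t_k at every step:
  q = 3: r = 125, s = 1 − 3·0 = 1, t = 0 − 3·1 = -3  (check: 578·1 + 151·(-3) = 125)
  q = 1: r = 26, s = 0 − 1·1 = -1, t = 1 − 1·(-3) = 4  (check: 578·(-1) + 151·4 = 26)
  q = 4: r = 21, s = 1 − 4·(-1) = 5, t = -3 − 4·4 = -19  (check: 578·5 + 151·(-19) = 21)
  q = 1: r = 5, s = -1 − 1·5 = -6, t = 4 − 1·(-19) = 23  (check: 578·(-6) + 151·23 = 5)
  q = 4: r = 1, s = 5 − 4·(-6) = 29, t = -19 − 4·23 = -111  (check: 578·29 + 151·(-111) = 1)
The row with r = 1 (the gcd) gives the Bezout coefficients s = 29, t = -111.
Result: 578 · (29) + 151 · (-111) = 1.

gcd(578, 151) = 1; s = 29, t = -111 (check: 578·29 + 151·(-111) = 1).


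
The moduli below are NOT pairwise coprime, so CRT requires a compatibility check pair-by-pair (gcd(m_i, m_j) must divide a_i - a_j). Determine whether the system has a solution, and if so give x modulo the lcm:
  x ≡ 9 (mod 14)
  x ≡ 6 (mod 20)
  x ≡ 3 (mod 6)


Moduli 14, 20, 6 are not pairwise coprime, so CRT works modulo lcm(m_i) when all pairwise compatibility conditions hold.
Pairwise compatibility: gcd(m_i, m_j) must divide a_i - a_j for every pair.
Merge one congruence at a time:
  Start: x ≡ 9 (mod 14).
  Combine with x ≡ 6 (mod 20): gcd(14, 20) = 2, and 6 - 9 = -3 is NOT divisible by 2.
    ⇒ system is inconsistent (no integer solution).

No solution (the system is inconsistent).


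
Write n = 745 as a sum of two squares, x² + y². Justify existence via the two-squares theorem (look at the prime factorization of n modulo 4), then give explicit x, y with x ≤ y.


Step 1: Factor n = 745 = 5 · 149.
Step 2: Check the mod-4 condition on each prime factor: 5 ≡ 1 (mod 4), exponent 1; 149 ≡ 1 (mod 4), exponent 1.
All primes ≡ 3 (mod 4) appear to even exponent (or don't appear), so by the two-squares theorem n IS expressible as a sum of two squares.
Step 3: Build a representation. Here n = 5 · 149 is a product of primes ≡ 1 (mod 4). Each prime p ≡ 1 (mod 4) is itself a sum of two squares; find a² by testing p − a² for a perfect square:
  5: 5 − 1² = 4 = 2² ⇒ 5 = 1² + 2².
  149: 149 − 1² = 148, 149 − 2² = 145, 149 − 3² = 140, 149 − 4² = 133, 149 − 5² = 124, 149 − 6² = 113, 149 − 7² = 100 = 10² ⇒ 149 = 7² + 10².
  Combine using the Brahmagupta–Fibonacci identity (a² + b²)(c² + d²) = (ac − bd)² + (ad + bc)² = (ac + bd)² + (ad − bc)²:
  5 · 149 = 745: from (1² + 2²)(7² + 10²), take (1·7 − 2·10, 1·10 + 2·7) = (7 − 20, 10 + 14) = (-13, 24); dropping signs (only squares matter) gives (13, 24); check 13² + 24² = 169 + 576 = 745 ✓.
Step 4: Order so x ≤ y and verify: 13² + 24² = 169 + 576 = 745 = n. ✓

n = 745 = 13² + 24² (one valid representation with x ≤ y).


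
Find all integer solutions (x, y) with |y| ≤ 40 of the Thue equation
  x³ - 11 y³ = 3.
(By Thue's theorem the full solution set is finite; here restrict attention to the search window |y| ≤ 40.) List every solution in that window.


The equation is x³ - 11y³ = 3. For fixed y, x³ = 11·y³ + 3, so a solution requires the RHS to be a perfect cube.
Strategy: iterate y from -40 to 40, compute RHS = 11·y³ + 3, and check whether it is a (positive or negative) perfect cube.
Check small values of y:
  y = 0: RHS = 3 is not a perfect cube.
  y = 1: RHS = 14 is not a perfect cube.
  y = -1: RHS = -8 = (-2)³ ⇒ x = -2 works.
  y = 2: RHS = 91 is not a perfect cube.
  y = -2: RHS = -85 is not a perfect cube.
  y = 3: RHS = 300 is not a perfect cube.
  y = -3: RHS = -294 is not a perfect cube.
Continuing the search up to |y| = 40 finds no further solutions beyond those listed.
Collected solutions: (-2, -1).

Solutions (with |y| ≤ 40): (-2, -1).


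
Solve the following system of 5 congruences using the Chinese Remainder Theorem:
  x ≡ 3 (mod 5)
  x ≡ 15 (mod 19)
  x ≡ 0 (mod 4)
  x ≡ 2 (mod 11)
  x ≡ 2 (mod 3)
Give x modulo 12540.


Product of moduli M = 5 · 19 · 4 · 11 · 3 = 12540.
Merge one congruence at a time:
  Start: x ≡ 3 (mod 5).
  Combine with x ≡ 15 (mod 19); new modulus lcm = 95.
    Write x = 3 + 5·t and substitute into x ≡ 15 (mod 19): 5·t ≡ 15 − 3 = 12 (mod 19).
    The inverse of 5 mod 19 is 4 (since 5·4 = 20 = 1·19 + 1), so t ≡ 4·12 = 48 ≡ 10 (mod 19).
    Then x = 3 + 5·10 = 53, valid modulo lcm(5, 19) = 95: x ≡ 53 (mod 95).
  Combine with x ≡ 0 (mod 4); new modulus lcm = 380.
    Write x = 53 + 95·t and substitute into x ≡ 0 (mod 4): 95·t ≡ 0 − 53 = -53 (mod 4).
    Reduce coefficients mod 4: 3·t ≡ 3 (mod 4).
    The inverse of 3 mod 4 is 3 (since 3·3 = 9 = 2·4 + 1), so t ≡ 3·3 = 9 ≡ 1 (mod 4).
    Then x = 53 + 95·1 = 148, valid modulo lcm(95, 4) = 380: x ≡ 148 (mod 380).
  Combine with x ≡ 2 (mod 11); new modulus lcm = 4180.
    Write x = 148 + 380·t and substitute into x ≡ 2 (mod 11): 380·t ≡ 2 − 148 = -146 (mod 11).
    Reduce coefficients mod 11: 6·t ≡ 8 (mod 11).
    The inverse of 6 mod 11 is 2 (since 6·2 = 12 = 1·11 + 1), so t ≡ 2·8 = 16 ≡ 5 (mod 11).
    Then x = 148 + 380·5 = 2048, valid modulo lcm(380, 11) = 4180: x ≡ 2048 (mod 4180).
  Combine with x ≡ 2 (mod 3); new modulus lcm = 12540.
    Write x = 2048 + 4180·t and substitute into x ≡ 2 (mod 3): 4180·t ≡ 2 − 2048 = -2046 (mod 3).
    Reduce coefficients mod 3: 1·t ≡ 0 (mod 3).
    So t ≡ 0 (mod 3).
    Then x = 2048 + 4180·0 = 2048, valid modulo lcm(4180, 3) = 12540: x ≡ 2048 (mod 12540).
Verify against each original: 2048 mod 5 = 3, 2048 mod 19 = 15, 2048 mod 4 = 0, 2048 mod 11 = 2, 2048 mod 3 = 2.

x ≡ 2048 (mod 12540).


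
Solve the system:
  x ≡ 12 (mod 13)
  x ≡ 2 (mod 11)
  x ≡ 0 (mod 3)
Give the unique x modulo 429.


Moduli 13, 11, 3 are pairwise coprime; by CRT there is a unique solution modulo M = 13 · 11 · 3 = 429.
Solve pairwise, accumulating the modulus:
  Start with x ≡ 12 (mod 13).
  Combine with x ≡ 2 (mod 11): since gcd(13, 11) = 1, we get a unique residue mod 143.
    Write x = 12 + 13·t and substitute into x ≡ 2 (mod 11): 13·t ≡ 2 − 12 = -10 (mod 11).
    Reduce coefficients mod 11: 2·t ≡ 1 (mod 11).
    The inverse of 2 mod 11 is 6 (since 2·6 = 12 = 1·11 + 1), so t ≡ 6·1 = 6 ≡ 6 (mod 11).
    Then x = 12 + 13·6 = 90, valid modulo lcm(13, 11) = 143: x ≡ 90 (mod 143).
  Combine with x ≡ 0 (mod 3): since gcd(143, 3) = 1, we get a unique residue mod 429.
    Write x = 90 + 143·t and substitute into x ≡ 0 (mod 3): 143·t ≡ 0 − 90 = -90 (mod 3).
    Reduce coefficients mod 3: 2·t ≡ 0 (mod 3).
    The inverse of 2 mod 3 is 2 (since 2·2 = 4 = 1·3 + 1), so t ≡ 2·0 = 0 ≡ 0 (mod 3).
    Then x = 90 + 143·0 = 90, valid modulo lcm(143, 3) = 429: x ≡ 90 (mod 429).
Verify: 90 mod 13 = 12 ✓, 90 mod 11 = 2 ✓, 90 mod 3 = 0 ✓.

x ≡ 90 (mod 429).


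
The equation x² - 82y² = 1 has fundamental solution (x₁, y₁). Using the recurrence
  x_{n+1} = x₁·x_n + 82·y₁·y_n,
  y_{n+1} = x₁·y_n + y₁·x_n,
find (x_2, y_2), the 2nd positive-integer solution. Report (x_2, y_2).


Step 1: Find the fundamental solution (x₁, y₁) of x² - 82y² = 1.
  Expand √82 as a continued fraction. a₀ = ⌊√82⌋ = 9; iterate m_{k+1} = d_k·a_k − m_k, d_{k+1} = (82 − m_{k+1}²)/d_k, a_{k+1} = ⌊(a₀ + m_{k+1})/d_{k+1}⌋ (starting m₀ = 0, d₀ = 1), with convergents p_k = a_k·p_{k-1} + p_{k-2}, q_k = a_k·q_{k-1} + q_{k-2} (p₋₁ = 1, q₋₁ = 0):
  k = 0: a₀ = 9; p₀/q₀ = 9/1; p₀² − 82·q₀² = 81 − 82 = -1.
  k = 1: m = 9, d = 1, a = ⌊(9 + 9)/1⌋ = 18; p/q = (18·9 + 1)/(18·1 + 0) = 163/18; p² − 82·q² = 26569 − 26568 = 1.
  The first convergent with p² − 82·q² = 1 gives the fundamental solution (x₁, y₁) = (163, 18).
Step 2: Apply the recurrence (x_{n+1}, y_{n+1}) = (x₁x_n + 82y₁y_n, x₁y_n + y₁x_n) repeatedly.
  From (x_1, y_1) = (163, 18): x_2 = 163·163 + 82·18·18 = 53137; y_2 = 163·18 + 18·163 = 5868.
Step 3: Verify x_2² - 82·y_2² = 2823540769 - 2823540768 = 1 (should be 1). ✓

(x_1, y_1) = (163, 18); (x_2, y_2) = (53137, 5868).


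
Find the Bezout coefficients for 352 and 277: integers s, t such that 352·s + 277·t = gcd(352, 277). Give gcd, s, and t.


Euclidean algorithm on (352, 277) — divide until remainder is 0:
  352 = 1 · 277 + 75
  277 = 3 · 75 + 52
  75 = 1 · 52 + 23
  52 = 2 · 23 + 6
  23 = 3 · 6 + 5
  6 = 1 · 5 + 1
  5 = 5 · 1 + 0
gcd(352, 277) = 1.
Track Bezout coefficients alongside the remainders: start with r₀ = 352 = a·1 + b·0 (s = 1, t = 0) and r₁ = 277 = a·0 + b·1 (s = 0, t = 1); each new remainder r_{k+1} = r_{k-1} − q_k·r_k inherits s_{k+1} = s_{k-1} − q_k·s_k, t_{k+1} = t_{k-1} − q_k·t_k, so r_k = a·s_k + b·t_k at every step:
  q = 1: r = 75, s = 1 − 1·0 = 1, t = 0 − 1·1 = -1  (check: 352·1 + 277·(-1) = 75)
  q = 3: r = 52, s = 0 − 3·1 = -3, t = 1 − 3·(-1) = 4  (check: 352·(-3) + 277·4 = 52)
  q = 1: r = 23, s = 1 − 1·(-3) = 4, t = -1 − 1·4 = -5  (check: 352·4 + 277·(-5) = 23)
  q = 2: r = 6, s = -3 − 2·4 = -11, t = 4 − 2·(-5) = 14  (check: 352·(-11) + 277·14 = 6)
  q = 3: r = 5, s = 4 − 3·(-11) = 37, t = -5 − 3·14 = -47  (check: 352·37 + 277·(-47) = 5)
  q = 1: r = 1, s = -11 − 1·37 = -48, t = 14 − 1·(-47) = 61  (check: 352·(-48) + 277·61 = 1)
The row with r = 1 (the gcd) gives the Bezout coefficients s = -48, t = 61.
Result: 352 · (-48) + 277 · (61) = 1.

gcd(352, 277) = 1; s = -48, t = 61 (check: 352·(-48) + 277·61 = 1).


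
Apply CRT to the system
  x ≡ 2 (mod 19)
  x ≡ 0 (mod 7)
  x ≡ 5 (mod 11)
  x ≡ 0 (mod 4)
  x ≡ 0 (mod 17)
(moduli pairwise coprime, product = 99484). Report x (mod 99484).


Product of moduli M = 19 · 7 · 11 · 4 · 17 = 99484.
Merge one congruence at a time:
  Start: x ≡ 2 (mod 19).
  Combine with x ≡ 0 (mod 7); new modulus lcm = 133.
    Write x = 2 + 19·t and substitute into x ≡ 0 (mod 7): 19·t ≡ 0 − 2 = -2 (mod 7).
    Reduce coefficients mod 7: 5·t ≡ 5 (mod 7).
    The inverse of 5 mod 7 is 3 (since 5·3 = 15 = 2·7 + 1), so t ≡ 3·5 = 15 ≡ 1 (mod 7).
    Then x = 2 + 19·1 = 21, valid modulo lcm(19, 7) = 133: x ≡ 21 (mod 133).
  Combine with x ≡ 5 (mod 11); new modulus lcm = 1463.
    Write x = 21 + 133·t and substitute into x ≡ 5 (mod 11): 133·t ≡ 5 − 21 = -16 (mod 11).
    Reduce coefficients mod 11: 1·t ≡ 6 (mod 11).
    So t ≡ 6 (mod 11).
    Then x = 21 + 133·6 = 819, valid modulo lcm(133, 11) = 1463: x ≡ 819 (mod 1463).
  Combine with x ≡ 0 (mod 4); new modulus lcm = 5852.
    Write x = 819 + 1463·t and substitute into x ≡ 0 (mod 4): 1463·t ≡ 0 − 819 = -819 (mod 4).
    Reduce coefficients mod 4: 3·t ≡ 1 (mod 4).
    The inverse of 3 mod 4 is 3 (since 3·3 = 9 = 2·4 + 1), so t ≡ 3·1 = 3 ≡ 3 (mod 4).
    Then x = 819 + 1463·3 = 5208, valid modulo lcm(1463, 4) = 5852: x ≡ 5208 (mod 5852).
  Combine with x ≡ 0 (mod 17); new modulus lcm = 99484.
    Write x = 5208 + 5852·t and substitute into x ≡ 0 (mod 17): 5852·t ≡ 0 − 5208 = -5208 (mod 17).
    Reduce coefficients mod 17: 4·t ≡ 11 (mod 17).
    The inverse of 4 mod 17 is 13 (since 4·13 = 52 = 3·17 + 1), so t ≡ 13·11 = 143 ≡ 7 (mod 17).
    Then x = 5208 + 5852·7 = 46172, valid modulo lcm(5852, 17) = 99484: x ≡ 46172 (mod 99484).
Verify against each original: 46172 mod 19 = 2, 46172 mod 7 = 0, 46172 mod 11 = 5, 46172 mod 4 = 0, 46172 mod 17 = 0.

x ≡ 46172 (mod 99484).
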